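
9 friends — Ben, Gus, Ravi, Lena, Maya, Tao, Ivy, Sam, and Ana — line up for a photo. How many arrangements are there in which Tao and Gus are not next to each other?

Of the 9! = 362880 arrangements, those with Tao and Gus adjacent number 2 × 8! = 80640 (treat the pair as a block with 2 internal orders).
So 362880 − 80640 = 282240 arrangements keep them apart.

282240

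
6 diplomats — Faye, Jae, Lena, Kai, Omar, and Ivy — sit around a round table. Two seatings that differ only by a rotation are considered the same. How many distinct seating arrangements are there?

120

Around a circle, 6 distinct people have 6!/6 = (5)! = 120 rotationally distinct seatings.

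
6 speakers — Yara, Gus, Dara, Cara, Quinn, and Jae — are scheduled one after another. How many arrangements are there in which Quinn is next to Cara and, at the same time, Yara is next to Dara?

96

Treat {Quinn,Cara} as one block (2 orders) and {Yara,Dara} as another (2 orders).
That leaves 4 units to arrange: 2 × 2 × 4! = 4 × 24 = 96.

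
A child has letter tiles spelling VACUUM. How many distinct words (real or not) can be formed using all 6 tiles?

360

The 6 letters of VACUUM have repeats: U appearing twice.
Dividing 6! = 720 by 2! = 2 for the repeated letters gives 360.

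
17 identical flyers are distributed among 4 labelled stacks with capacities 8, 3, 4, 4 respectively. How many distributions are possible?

Without the upper bounds there are C(20,3) = 1140 ways to split 17 among 4 stacks.
Subtract solutions that violate a single cap (substitute x_i' = x_i − (cap_i+1)): x_1 ≥ 9 gives C(11,3) = 165; x_2 ≥ 4 gives C(16,3) = 560; x_3 ≥ 5 gives C(15,3) = 455; x_4 ≥ 5 gives C(15,3) = 455. Together 1635.
Add back pairs where two caps are both exceeded: 35 + 20 + 20 + 165 + 165 + 120 = 525.
Subtract triples: 0 + 0 + 0 + 20 = 20.
By inclusion–exclusion the count is 1140 − 1635 + 525 − 20 = 10.

10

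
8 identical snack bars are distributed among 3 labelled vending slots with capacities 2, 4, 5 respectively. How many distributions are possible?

9

By stars and bars, unrestricted non-negative solutions to x_1+…+x_3 = 8 number C(8+2,2) = 45.
Subtract solutions that violate a single cap (substitute x_i' = x_i − (cap_i+1)): x_1 ≥ 3 gives C(7,2) = 21; x_2 ≥ 5 gives C(5,2) = 10; x_3 ≥ 6 gives C(4,2) = 6. Together 37.
Add back pairs where two caps are both exceeded: 1 + 0 + 0 = 1.
By inclusion–exclusion the count is 45 − 37 + 1 = 9.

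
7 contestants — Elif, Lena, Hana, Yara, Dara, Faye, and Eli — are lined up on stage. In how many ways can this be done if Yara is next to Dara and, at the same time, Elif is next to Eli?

Treat {Yara,Dara} as one block (2 orders) and {Elif,Eli} as another (2 orders).
That leaves 5 units to arrange: 2 × 2 × 5! = 4 × 120 = 480.

480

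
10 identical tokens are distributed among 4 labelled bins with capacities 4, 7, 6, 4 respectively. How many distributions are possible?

145

By stars and bars, unrestricted non-negative solutions to x_1+…+x_4 = 10 number C(10+3,3) = 286.
Subtract solutions that violate a single cap (substitute x_i' = x_i − (cap_i+1)): x_1 ≥ 5 gives C(8,3) = 56; x_2 ≥ 8 gives C(5,3) = 10; x_3 ≥ 7 gives C(6,3) = 20; x_4 ≥ 5 gives C(8,3) = 56. Together 142.
Add back pairs where two caps are both exceeded: 0 + 0 + 1 + 0 + 0 + 0 = 1.
By inclusion–exclusion the count is 286 − 142 + 1 = 145.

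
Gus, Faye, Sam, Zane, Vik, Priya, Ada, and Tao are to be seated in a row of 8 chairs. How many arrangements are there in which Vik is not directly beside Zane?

30240

There are 8! = 40320 arrangements in all. If Vik and Zane are adjacent, merging them into one block gives 2·(7)! = 10080 arrangements.
Complementary counting: 40320 − 10080 = 30240.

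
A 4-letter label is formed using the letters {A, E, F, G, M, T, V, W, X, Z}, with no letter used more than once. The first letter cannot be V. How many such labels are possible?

4536

The first letter has 10−1 = 9 choices (anything except V).
The remaining 3 letters are filled from the other 9 symbols without repetition: 9 × 8 × 7 = 504.
Total: 9 × 504 = 4536.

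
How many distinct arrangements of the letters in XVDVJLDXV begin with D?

With the first slot taken by D, it remains to arrange the other 8 letters (XVVJLDXV).
Those 8 letters have V appearing 3 times and X appearing twice, giving (8)!/(3!·2!) = 3360.

3360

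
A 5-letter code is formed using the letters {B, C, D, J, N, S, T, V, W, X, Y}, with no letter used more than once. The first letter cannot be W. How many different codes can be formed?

50400

The first letter has 11−1 = 10 choices (anything except W).
The remaining 4 letters are filled from the other 10 symbols without repetition: 10 × 9 × 8 × 7 = 5040.
Total: 10 × 5040 = 50400.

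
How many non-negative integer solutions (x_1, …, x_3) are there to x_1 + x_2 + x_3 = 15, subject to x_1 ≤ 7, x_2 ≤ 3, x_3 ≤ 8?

10

Ignoring the caps, the number of non-negative solutions to x_1+…+x_3 = 15 is C(17,2) = 136.
Subtract solutions that violate a single cap (substitute x_i' = x_i − (cap_i+1)): x_1 ≥ 8 gives C(9,2) = 36; x_2 ≥ 4 gives C(13,2) = 78; x_3 ≥ 9 gives C(8,2) = 28. Together 142.
Add back pairs where two caps are both exceeded: 10 + 0 + 6 = 16.
By inclusion–exclusion the count is 136 − 142 + 16 = 10.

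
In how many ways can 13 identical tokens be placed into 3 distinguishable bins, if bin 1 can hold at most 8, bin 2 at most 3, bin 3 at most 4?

6

By stars and bars, unrestricted non-negative solutions to x_1+…+x_3 = 13 number C(13+2,2) = 105.
Subtract solutions that violate a single cap (substitute x_i' = x_i − (cap_i+1)): x_1 ≥ 9 gives C(6,2) = 15; x_2 ≥ 4 gives C(11,2) = 55; x_3 ≥ 5 gives C(10,2) = 45. Together 115.
Add back pairs where two caps are both exceeded: 1 + 0 + 15 = 16.
By inclusion–exclusion the count is 105 − 115 + 16 = 6.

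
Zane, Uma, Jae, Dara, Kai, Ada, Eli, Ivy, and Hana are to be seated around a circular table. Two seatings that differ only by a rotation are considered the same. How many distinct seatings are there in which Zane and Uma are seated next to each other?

Treat {Zane, Uma} as one unit (2 internal orders) and seat the resulting 8 units around the table: (7)! circular arrangements.
So 2 × (7)! = 2 × 5040 = 10080.

10080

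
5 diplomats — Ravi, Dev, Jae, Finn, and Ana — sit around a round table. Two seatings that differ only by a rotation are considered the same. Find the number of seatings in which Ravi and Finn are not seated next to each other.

12

Without the restriction there are (4)! = 24 seatings.
Seatings with Ravi beside Finn: treat them as a block with 2 internal orders, giving 2 × (3)! = 12.
Subtracting, 24 − 12 = 12.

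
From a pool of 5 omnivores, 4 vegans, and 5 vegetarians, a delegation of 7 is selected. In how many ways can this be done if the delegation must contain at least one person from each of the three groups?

3240

Total 7-person selections from all 14: C(14,7) = 3432.
Subtract selections that omit an entire group: no omnivores → C(9,7) = 36; no vegans → C(10,7) = 120; no vegetarians → C(9,7) = 36.
Add back selections omitting two groups (i.e. drawn from a single group): C(5,7) + C(4,7) + C(5,7) = 0.
By inclusion–exclusion: 3432 − 192 + 0 = 3240.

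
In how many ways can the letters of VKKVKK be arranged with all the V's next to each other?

5

Treat the 2 copies of V as a single block. The multiset to arrange is then {VV, K, K, K, K}, 5 items in all.
That gives (5)!/(4!) = 5 arrangements.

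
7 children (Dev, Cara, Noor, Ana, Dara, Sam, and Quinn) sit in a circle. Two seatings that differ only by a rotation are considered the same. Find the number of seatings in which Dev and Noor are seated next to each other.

240

Glue Dev and Noor into a block (2 internal orders). Seating 6 units around a circle gives (5)! arrangements.
So 2 × (5)! = 2 × 120 = 240.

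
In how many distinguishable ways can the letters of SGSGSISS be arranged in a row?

168

SGSGSISS has 8 letters with G appearing twice and S appearing 5 times.
The number of distinct arrangements is 8!/(5!·2!) = 40320/240 = 168.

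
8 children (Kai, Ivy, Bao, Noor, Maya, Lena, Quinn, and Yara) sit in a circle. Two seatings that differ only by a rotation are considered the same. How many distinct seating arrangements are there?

5040

Seat Kai anywhere (absorbing the rotational symmetry), then permute the other 7: (7)! = 5040.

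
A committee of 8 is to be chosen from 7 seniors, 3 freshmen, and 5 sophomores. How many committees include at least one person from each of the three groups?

5894

Total 8-person selections from all 15: C(15,8) = 6435.
Subtract selections that omit an entire group: no seniors → C(8,8) = 1; no freshmen → C(12,8) = 495; no sophomores → C(10,8) = 45.
Add back selections omitting two groups (i.e. drawn from a single group): C(7,8) + C(3,8) + C(5,8) = 0.
By inclusion–exclusion: 6435 − 541 + 0 = 5894.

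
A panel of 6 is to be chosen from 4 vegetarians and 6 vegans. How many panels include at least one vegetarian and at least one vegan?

209

Unrestricted: C(10,6) = 210 ways to pick any 6 of the 10.
Subtract selections that omit an entire group: no vegetarians → C(6,6) = 1; no vegans → C(4,6) = 0.
Both groups omitted at once is impossible, so 210 − 1 = 209.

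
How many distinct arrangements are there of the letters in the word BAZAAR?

120

Letter multiplicities in BAZAAR: A×3, B×1, R×1, Z×1.
Dividing 6! = 720 by 3! = 6 for the repeated letters gives 120.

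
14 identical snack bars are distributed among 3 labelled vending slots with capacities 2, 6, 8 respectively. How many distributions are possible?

Without the upper bounds there are C(16,2) = 120 ways to split 14 among 3 vending slots.
Subtract solutions that violate a single cap (substitute x_i' = x_i − (cap_i+1)): x_1 ≥ 3 gives C(13,2) = 78; x_2 ≥ 7 gives C(9,2) = 36; x_3 ≥ 9 gives C(7,2) = 21. Together 135.
Add back pairs where two caps are both exceeded: 15 + 6 + 0 = 21.
By inclusion–exclusion the count is 120 − 135 + 21 = 6.

6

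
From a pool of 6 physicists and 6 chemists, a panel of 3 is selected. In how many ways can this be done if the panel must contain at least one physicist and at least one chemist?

Unrestricted: C(12,3) = 220 ways to pick any 3 of the 12.
Selections missing a whole group: no physicists → C(6,3) = 20; no chemists → C(6,3) = 20.
Both groups omitted at once is impossible, so 220 − 40 = 180.

180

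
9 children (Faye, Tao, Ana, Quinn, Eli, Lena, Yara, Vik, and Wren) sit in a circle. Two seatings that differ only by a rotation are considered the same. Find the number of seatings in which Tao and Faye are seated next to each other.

10080

Treat {Tao, Faye} as one unit (2 internal orders) and seat the resulting 8 units around the table: (7)! circular arrangements.
So 2 × (7)! = 2 × 5040 = 10080.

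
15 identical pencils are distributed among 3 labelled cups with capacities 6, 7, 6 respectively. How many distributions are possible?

15

Without the upper bounds there are C(17,2) = 136 ways to split 15 among 3 cups.
Subtract solutions that violate a single cap (substitute x_i' = x_i − (cap_i+1)): x_1 ≥ 7 gives C(10,2) = 45; x_2 ≥ 8 gives C(9,2) = 36; x_3 ≥ 7 gives C(10,2) = 45. Together 126.
Add back pairs where two caps are both exceeded: 1 + 3 + 1 = 5.
By inclusion–exclusion the count is 136 − 126 + 5 = 15.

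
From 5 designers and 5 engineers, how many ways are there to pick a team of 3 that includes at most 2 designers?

110

Split by how many designers are chosen (0 through 2).
Sum: C(5,0)·C(5,3) + C(5,1)·C(5,2) + C(5,2)·C(5,1) = 10 + 50 + 50 = 110.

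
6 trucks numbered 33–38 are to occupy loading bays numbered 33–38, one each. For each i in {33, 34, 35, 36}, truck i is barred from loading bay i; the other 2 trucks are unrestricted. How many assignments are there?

Let Aᵢ (for 33 ≤ i ≤ 36) be the placements that put truck i in its forbidden loading bay. Any j of these fix j positions, leaving (6−j)! ways to fill the rest, and there are C(4,j) ways to pick which j.
By inclusion–exclusion, the number of valid placements is Σ_{j=0}^{4} (−1)^j C(4,j)·(6−j)!.
Computing: 720 − 480 + 144 − 24 + 2 = 362.

362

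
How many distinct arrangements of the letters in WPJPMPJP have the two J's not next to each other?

Total arrangements of WPJPMPJP: 8!/(4!·2!) = 840.
If the two J's are adjacent, glue them into one block, leaving 7 items to arrange: (7)!/(4!) = 210 ways.
Subtracting, 840 − 210 = 630 arrangements keep the J's apart.

630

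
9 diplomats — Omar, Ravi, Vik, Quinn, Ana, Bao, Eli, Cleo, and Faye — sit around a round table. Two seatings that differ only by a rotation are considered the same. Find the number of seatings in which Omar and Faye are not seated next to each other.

All circular seatings of 9 people number (8)! = 40320.
Seatings with Omar beside Faye: treat them as a block with 2 internal orders, giving 2 × (7)! = 10080.
Subtracting, 40320 − 10080 = 30240.

30240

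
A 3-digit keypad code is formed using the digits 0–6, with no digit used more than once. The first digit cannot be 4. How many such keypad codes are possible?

180

The first digit has 7−1 = 6 choices (anything except 4).
The remaining 2 digits are filled from the other 6 symbols without repetition: 6 × 5 = 30.
Total: 6 × 30 = 180.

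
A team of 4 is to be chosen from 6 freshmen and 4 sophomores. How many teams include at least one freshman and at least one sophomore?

Unrestricted: C(10,4) = 210 ways to pick any 4 of the 10.
Subtract selections that omit an entire group: no freshmen → C(4,4) = 1; no sophomores → C(6,4) = 15.
Both groups omitted at once is impossible, so 210 − 16 = 194.

194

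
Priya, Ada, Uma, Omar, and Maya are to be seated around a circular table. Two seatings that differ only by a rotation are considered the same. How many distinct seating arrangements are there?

Fix one person's seat to break rotational symmetry; the remaining 4 people can be arranged in (4)! = 24 ways.

24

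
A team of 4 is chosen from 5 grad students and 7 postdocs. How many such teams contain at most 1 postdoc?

75

Split by how many postdocs are chosen (0 through 1).
Sum: C(7,0)·C(5,4) + C(7,1)·C(5,3) = 5 + 70 = 75.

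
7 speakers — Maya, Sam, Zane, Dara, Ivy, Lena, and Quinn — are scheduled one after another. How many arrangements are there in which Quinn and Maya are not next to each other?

Of the 7! = 5040 arrangements, those with Quinn and Maya adjacent number 2 × 6! = 1440 (treat the pair as a block with 2 internal orders).
So 5040 − 1440 = 3600 arrangements keep them apart.

3600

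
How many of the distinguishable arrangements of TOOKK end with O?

With the last slot taken by O, it remains to arrange the other 4 letters (TOKK).
Those 4 letters have K appearing twice, giving (4)!/(2!) = 12.

12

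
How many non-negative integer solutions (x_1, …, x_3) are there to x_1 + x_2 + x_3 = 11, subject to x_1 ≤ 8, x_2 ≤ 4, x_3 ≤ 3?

14

Ignoring the caps, the number of non-negative solutions to x_1+…+x_3 = 11 is C(13,2) = 78.
Subtract solutions that violate a single cap (substitute x_i' = x_i − (cap_i+1)): x_1 ≥ 9 gives C(4,2) = 6; x_2 ≥ 5 gives C(8,2) = 28; x_3 ≥ 4 gives C(9,2) = 36. Together 70.
Add back pairs where two caps are both exceeded: 0 + 0 + 6 = 6.
By inclusion–exclusion the count is 78 − 70 + 6 = 14.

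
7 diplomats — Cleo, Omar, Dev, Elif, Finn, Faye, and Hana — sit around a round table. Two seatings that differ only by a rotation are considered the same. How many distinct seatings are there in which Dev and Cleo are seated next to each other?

240

Glue Dev and Cleo into a block (2 internal orders). Seating 6 units around a circle gives (5)! arrangements.
So 2 × (5)! = 2 × 120 = 240.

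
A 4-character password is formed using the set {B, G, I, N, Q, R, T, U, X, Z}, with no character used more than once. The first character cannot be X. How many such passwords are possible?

The first character has 10−1 = 9 choices (anything except X).
The remaining 3 characters are filled from the other 9 symbols without repetition: 9 × 8 × 7 = 504.
Total: 9 × 504 = 4536.

4536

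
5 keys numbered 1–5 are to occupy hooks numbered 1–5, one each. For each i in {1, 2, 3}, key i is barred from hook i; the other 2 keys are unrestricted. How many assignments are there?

64

Let Aᵢ (for i ∈ {1, 2, 3}) be the placements that put key i in its forbidden hook. Any j of these fix j positions, leaving (5−j)! ways to fill the rest, and there are C(3,j) ways to pick which j.
By inclusion–exclusion, the number of valid placements is Σ_{j=0}^{3} (−1)^j C(3,j)·(5−j)!.
Computing: 120 − 72 + 18 − 2 = 64.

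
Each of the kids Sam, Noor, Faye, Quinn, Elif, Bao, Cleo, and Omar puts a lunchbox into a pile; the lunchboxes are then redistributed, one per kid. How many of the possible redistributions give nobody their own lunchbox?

14833

This is the derangement count D_8: permutations of 8 items with no fixed point.
By inclusion–exclusion this is Σ_{j=0}^{8} (−1)^j C(8,j)·(8−j)!.
Computing: 40320 − 40320 + 20160 − 6720 + 1680 − 336 + 56 − 8 + 1 = 14833.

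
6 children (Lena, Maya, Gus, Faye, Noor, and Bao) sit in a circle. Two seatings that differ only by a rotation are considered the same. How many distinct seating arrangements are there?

Fix one person's seat to break rotational symmetry; the remaining 5 people can be arranged in (5)! = 120 ways.

120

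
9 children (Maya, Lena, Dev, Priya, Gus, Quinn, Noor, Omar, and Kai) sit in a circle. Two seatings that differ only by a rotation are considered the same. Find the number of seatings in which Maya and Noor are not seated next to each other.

All circular seatings of 9 people number (8)! = 40320.
Those with Maya next to Noor: fuse the pair into one unit and seat 8 units around a circle — 2·(7)! = 10080.
Subtracting, 40320 − 10080 = 30240.

30240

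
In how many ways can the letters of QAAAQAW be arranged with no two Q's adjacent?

Total arrangements of QAAAQAW: 7!/(4!·2!) = 105.
Arrangements with the Q's together: treat QQ as one letter, giving (6)!/(4!) = 30.
Subtracting, 105 − 30 = 75 arrangements keep the Q's apart.

75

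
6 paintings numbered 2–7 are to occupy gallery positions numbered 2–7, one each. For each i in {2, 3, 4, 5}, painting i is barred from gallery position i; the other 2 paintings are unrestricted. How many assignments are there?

Let Aᵢ (for 2 ≤ i ≤ 5) be the placements that put painting i in its forbidden gallery position. Any j of these fix j positions, leaving (6−j)! ways to fill the rest, and there are C(4,j) ways to pick which j.
By inclusion–exclusion, the number of valid placements is Σ_{j=0}^{4} (−1)^j C(4,j)·(6−j)!.
Computing: 720 − 480 + 144 − 24 + 2 = 362.

362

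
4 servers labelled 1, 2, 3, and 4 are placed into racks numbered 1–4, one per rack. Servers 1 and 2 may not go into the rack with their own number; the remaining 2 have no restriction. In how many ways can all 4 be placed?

14

Let Aᵢ (for i ∈ {1, 2}) be the placements that put server i in its forbidden rack. Any j of these fix j positions, leaving (4−j)! ways to fill the rest, and there are C(2,j) ways to pick which j.
By inclusion–exclusion, the number of valid placements is Σ_{j=0}^{2} (−1)^j C(2,j)·(4−j)!.
Computing: 24 − 12 + 2 = 14.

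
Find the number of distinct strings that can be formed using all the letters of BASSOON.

1260

Letter multiplicities in BASSOON: A×1, B×1, N×1, O×2, S×2.
Dividing 7! = 5040 by 2!·2! = 4 for the repeated letters gives 1260.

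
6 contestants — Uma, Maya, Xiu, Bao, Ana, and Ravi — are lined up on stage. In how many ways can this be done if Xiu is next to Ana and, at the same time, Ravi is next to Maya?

Treat {Xiu,Ana} as one block (2 orders) and {Ravi,Maya} as another (2 orders).
That leaves 4 units to arrange: 2 × 2 × 4! = 4 × 24 = 96.

96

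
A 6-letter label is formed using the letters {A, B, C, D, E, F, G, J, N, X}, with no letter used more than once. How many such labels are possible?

Choose and order 6 of the 10 symbols: the first letter has 10 options, the next 9, and so on down to 5.
10 × 9 × 8 × 7 × 6 × 5 = 151200.

151200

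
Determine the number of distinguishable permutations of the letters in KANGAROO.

KANGAROO has 8 letters with A appearing twice and O appearing twice.
Dividing 8! = 40320 by 2!·2! = 4 for the repeated letters gives 10080.

10080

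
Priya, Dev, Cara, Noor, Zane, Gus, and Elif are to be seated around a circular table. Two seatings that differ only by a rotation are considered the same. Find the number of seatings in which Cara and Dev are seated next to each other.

240

Glue Cara and Dev into a block (2 internal orders). Seating 6 units around a circle gives (5)! arrangements.
So 2 × (5)! = 2 × 120 = 240.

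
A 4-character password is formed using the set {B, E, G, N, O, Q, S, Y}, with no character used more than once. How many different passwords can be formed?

Choose and order 4 of the 8 symbols: the first character has 8 options, the next 7, then 6, 5.
8 × 7 × 6 × 5 = 1680.

1680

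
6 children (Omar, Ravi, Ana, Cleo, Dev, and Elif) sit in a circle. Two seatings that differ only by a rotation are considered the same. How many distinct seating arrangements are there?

120

Seat Omar anywhere (absorbing the rotational symmetry), then permute the other 5: (5)! = 120.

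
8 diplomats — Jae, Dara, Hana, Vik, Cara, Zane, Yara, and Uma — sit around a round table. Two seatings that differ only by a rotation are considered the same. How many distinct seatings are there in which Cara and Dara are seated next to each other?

1440

Treat {Cara, Dara} as one unit (2 internal orders) and seat the resulting 7 units around the table: (6)! circular arrangements.
So 2 × (6)! = 2 × 720 = 1440.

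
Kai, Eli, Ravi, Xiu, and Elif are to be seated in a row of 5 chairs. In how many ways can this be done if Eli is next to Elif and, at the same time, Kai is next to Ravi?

Treat {Eli,Elif} as one block (2 orders) and {Kai,Ravi} as another (2 orders).
That leaves 3 units to arrange: 2 × 2 × 3! = 4 × 6 = 24.

24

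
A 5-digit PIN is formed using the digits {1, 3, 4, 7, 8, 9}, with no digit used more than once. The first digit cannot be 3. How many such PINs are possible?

600

The first digit has 6−1 = 5 choices (anything except 3).
The remaining 4 digits are filled from the other 5 symbols without repetition: 5 × 4 × 3 × 2 = 120.
Total: 5 × 120 = 600.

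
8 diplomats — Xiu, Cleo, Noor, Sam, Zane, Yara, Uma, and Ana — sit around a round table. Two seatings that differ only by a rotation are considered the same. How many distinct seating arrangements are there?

Around a circle, 8 distinct people have 8!/8 = (7)! = 5040 rotationally distinct seatings.

5040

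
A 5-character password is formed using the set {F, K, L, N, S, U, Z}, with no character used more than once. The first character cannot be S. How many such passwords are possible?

The first character has 7−1 = 6 choices (anything except S).
The remaining 4 characters are filled from the other 6 symbols without repetition: 6 × 5 × 4 × 3 = 360.
Total: 6 × 360 = 2160.

2160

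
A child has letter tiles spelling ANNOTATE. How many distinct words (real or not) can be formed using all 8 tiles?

5040

Letter multiplicities in ANNOTATE: A×2, E×1, N×2, O×1, T×2.
Dividing 8! = 40320 by 2!·2!·2! = 8 for the repeated letters gives 5040.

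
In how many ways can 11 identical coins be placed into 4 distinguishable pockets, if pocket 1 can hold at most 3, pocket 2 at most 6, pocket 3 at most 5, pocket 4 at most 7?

Without the upper bounds there are C(14,3) = 364 ways to split 11 among 4 pockets.
Subtract solutions that violate a single cap (substitute x_i' = x_i − (cap_i+1)): x_1 ≥ 4 gives C(10,3) = 120; x_2 ≥ 7 gives C(7,3) = 35; x_3 ≥ 6 gives C(8,3) = 56; x_4 ≥ 8 gives C(6,3) = 20. Together 231.
Add back pairs where two caps are both exceeded: 1 + 4 + 0 + 0 + 0 + 0 = 5.
By inclusion–exclusion the count is 364 − 231 + 5 = 138.

138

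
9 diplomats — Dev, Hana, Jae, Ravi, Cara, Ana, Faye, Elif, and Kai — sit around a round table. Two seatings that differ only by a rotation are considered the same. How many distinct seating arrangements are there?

Fix one person's seat to break rotational symmetry; the remaining 8 people can be arranged in (8)! = 40320 ways.

40320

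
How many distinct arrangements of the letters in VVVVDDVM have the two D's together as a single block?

Treat the 2 copies of D as a single block. The multiset to arrange is then {DD, M, V, V, V, V, V}, 7 items in all.
That gives (7)!/(5!) = 42 arrangements.

42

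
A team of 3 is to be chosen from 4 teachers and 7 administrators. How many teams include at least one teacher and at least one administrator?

Unrestricted: C(11,3) = 165 ways to pick any 3 of the 11.
Subtract selections that omit an entire group: no teachers → C(7,3) = 35; no administrators → C(4,3) = 4.
Both groups omitted at once is impossible, so 165 − 39 = 126.

126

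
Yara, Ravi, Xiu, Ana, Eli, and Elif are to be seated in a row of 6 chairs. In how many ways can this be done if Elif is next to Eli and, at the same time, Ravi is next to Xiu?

Treat {Elif,Eli} as one block (2 orders) and {Ravi,Xiu} as another (2 orders).
That leaves 4 units to arrange: 2 × 2 × 4! = 4 × 24 = 96.

96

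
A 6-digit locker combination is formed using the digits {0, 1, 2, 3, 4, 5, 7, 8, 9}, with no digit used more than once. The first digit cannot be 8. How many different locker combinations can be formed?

53760

The first digit has 9−1 = 8 choices (anything except 8).
The remaining 5 digits are filled from the other 8 symbols without repetition: 8 × 7 × 6 × 5 × 4 = 6720.
Total: 8 × 6720 = 53760.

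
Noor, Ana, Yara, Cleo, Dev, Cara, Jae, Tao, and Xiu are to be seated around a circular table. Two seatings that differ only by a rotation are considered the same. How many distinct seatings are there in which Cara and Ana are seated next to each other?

Glue Cara and Ana into a block (2 internal orders). Seating 8 units around a circle gives (7)! arrangements.
So 2 × (7)! = 2 × 5040 = 10080.

10080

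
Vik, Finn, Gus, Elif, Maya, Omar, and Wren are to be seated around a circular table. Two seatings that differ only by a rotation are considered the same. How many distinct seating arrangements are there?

Seat Vik anywhere (absorbing the rotational symmetry), then permute the other 6: (6)! = 720.

720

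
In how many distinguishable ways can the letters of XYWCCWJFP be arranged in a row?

90720

The 9 letters of XYWCCWJFP have repeats: C appearing twice and W appearing twice.
So there are 9! / (2!·2!) = 90720 distinguishable arrangements.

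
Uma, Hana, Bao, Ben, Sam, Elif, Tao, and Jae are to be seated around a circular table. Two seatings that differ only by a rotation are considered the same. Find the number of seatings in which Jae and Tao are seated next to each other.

Glue Jae and Tao into a block (2 internal orders). Seating 7 units around a circle gives (6)! arrangements.
So 2 × (6)! = 2 × 720 = 1440.

1440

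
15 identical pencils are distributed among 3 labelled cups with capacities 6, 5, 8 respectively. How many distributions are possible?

Without the upper bounds there are C(17,2) = 136 ways to split 15 among 3 cups.
Subtract solutions that violate a single cap (substitute x_i' = x_i − (cap_i+1)): x_1 ≥ 7 gives C(10,2) = 45; x_2 ≥ 6 gives C(11,2) = 55; x_3 ≥ 9 gives C(8,2) = 28. Together 128.
Add back pairs where two caps are both exceeded: 6 + 0 + 1 = 7.
By inclusion–exclusion the count is 136 − 128 + 7 = 15.

15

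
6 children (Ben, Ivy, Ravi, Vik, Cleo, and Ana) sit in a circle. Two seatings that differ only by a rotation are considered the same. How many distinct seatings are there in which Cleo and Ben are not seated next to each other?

All circular seatings of 6 people number (5)! = 120.
Those with Cleo next to Ben: fuse the pair into one unit and seat 5 units around a circle — 2·(4)! = 48.
Subtracting, 120 − 48 = 72.

72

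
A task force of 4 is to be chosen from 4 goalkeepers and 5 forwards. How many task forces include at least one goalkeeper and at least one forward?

120

Unrestricted: C(9,4) = 126 ways to pick any 4 of the 9.
Subtract selections that omit an entire group: no goalkeepers → C(5,4) = 5; no forwards → C(4,4) = 1.
Both groups omitted at once is impossible, so 126 − 6 = 120.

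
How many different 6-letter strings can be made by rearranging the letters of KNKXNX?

90

Letter multiplicities in KNKXNX: K×2, N×2, X×2.
The number of distinct arrangements is 6!/(2!·2!·2!) = 720/8 = 90.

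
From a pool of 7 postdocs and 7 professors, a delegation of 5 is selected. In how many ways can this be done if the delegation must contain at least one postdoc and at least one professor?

1960

Total 5-person selections from all 14: C(14,5) = 2002.
Subtract selections that omit an entire group: no postdocs → C(7,5) = 21; no professors → C(7,5) = 21.
Both groups omitted at once is impossible, so 2002 − 42 = 1960.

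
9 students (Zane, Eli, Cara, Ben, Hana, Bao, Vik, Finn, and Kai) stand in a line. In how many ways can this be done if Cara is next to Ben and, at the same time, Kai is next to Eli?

Treat {Cara,Ben} as one block (2 orders) and {Kai,Eli} as another (2 orders).
That leaves 7 units to arrange: 2 × 2 × 7! = 4 × 5040 = 20160.

20160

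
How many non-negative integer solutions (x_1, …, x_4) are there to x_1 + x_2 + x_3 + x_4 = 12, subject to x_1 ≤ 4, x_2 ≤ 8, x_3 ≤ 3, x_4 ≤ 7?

136

By stars and bars, unrestricted non-negative solutions to x_1+…+x_4 = 12 number C(12+3,3) = 455.
Subtract solutions that violate a single cap (substitute x_i' = x_i − (cap_i+1)): x_1 ≥ 5 gives C(10,3) = 120; x_2 ≥ 9 gives C(6,3) = 20; x_3 ≥ 4 gives C(11,3) = 165; x_4 ≥ 8 gives C(7,3) = 35. Together 340.
Add back pairs where two caps are both exceeded: 0 + 20 + 0 + 0 + 0 + 1 = 21.
By inclusion–exclusion the count is 455 − 340 + 21 = 136.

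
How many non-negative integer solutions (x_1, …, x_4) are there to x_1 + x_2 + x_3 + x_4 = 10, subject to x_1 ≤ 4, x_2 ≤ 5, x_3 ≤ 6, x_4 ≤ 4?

By stars and bars, unrestricted non-negative solutions to x_1+…+x_4 = 10 number C(10+3,3) = 286.
Subtract solutions that violate a single cap (substitute x_i' = x_i − (cap_i+1)): x_1 ≥ 5 gives C(8,3) = 56; x_2 ≥ 6 gives C(7,3) = 35; x_3 ≥ 7 gives C(6,3) = 20; x_4 ≥ 5 gives C(8,3) = 56. Together 167.
Add back pairs where two caps are both exceeded: 0 + 0 + 1 + 0 + 0 + 0 = 1.
By inclusion–exclusion the count is 286 − 167 + 1 = 120.

120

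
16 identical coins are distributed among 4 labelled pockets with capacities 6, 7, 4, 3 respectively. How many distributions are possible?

34

Ignoring the caps, the number of non-negative solutions to x_1+…+x_4 = 16 is C(19,3) = 969.
Subtract solutions that violate a single cap (substitute x_i' = x_i − (cap_i+1)): x_1 ≥ 7 gives C(12,3) = 220; x_2 ≥ 8 gives C(11,3) = 165; x_3 ≥ 5 gives C(14,3) = 364; x_4 ≥ 4 gives C(15,3) = 455. Together 1204.
Add back pairs where two caps are both exceeded: 4 + 35 + 56 + 20 + 35 + 120 = 270.
Subtract triples: 0 + 0 + 1 + 0 = 1.
By inclusion–exclusion the count is 969 − 1204 + 270 − 1 = 34.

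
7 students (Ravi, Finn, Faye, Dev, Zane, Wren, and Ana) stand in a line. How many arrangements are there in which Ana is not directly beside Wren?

3600

There are 7! = 5040 arrangements in all. If Ana and Wren are adjacent, merging them into one block gives 2·(6)! = 1440 arrangements.
Complementary counting: 5040 − 1440 = 3600.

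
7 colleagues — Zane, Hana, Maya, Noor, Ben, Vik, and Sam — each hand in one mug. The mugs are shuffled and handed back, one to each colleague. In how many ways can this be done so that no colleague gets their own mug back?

1854

Count assignments avoiding every fixed point. For any j of the 7 colleagues fixed to their own mug, the other 7−j can be arranged in (7−j)! ways.
By inclusion–exclusion this is Σ_{j=0}^{7} (−1)^j C(7,j)·(7−j)!.
Computing: 5040 − 5040 + 2520 − 840 + 210 − 42 + 7 − 1 = 1854.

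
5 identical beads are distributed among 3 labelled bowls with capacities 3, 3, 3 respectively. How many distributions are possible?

Ignoring the caps, the number of non-negative solutions to x_1+…+x_3 = 5 is C(7,2) = 21.
Subtract solutions that violate a single cap (substitute x_i' = x_i − (cap_i+1)): x_1 ≥ 4 gives C(3,2) = 3; x_2 ≥ 4 gives C(3,2) = 3; x_3 ≥ 4 gives C(3,2) = 3. Together 9.
No two caps can be exceeded simultaneously, so the pair terms are all 0.
By inclusion–exclusion the count is 21 − 9 + 0 = 12.

12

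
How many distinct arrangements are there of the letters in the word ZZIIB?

30

Letter multiplicities in ZZIIB: B×1, I×2, Z×2.
Dividing 5! = 120 by 2!·2! = 4 for the repeated letters gives 30.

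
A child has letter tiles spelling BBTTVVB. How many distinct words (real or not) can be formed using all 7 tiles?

210

The 7 letters of BBTTVVB have repeats: B appearing 3 times, T appearing twice, and V appearing twice.
Dividing 7! = 5040 by 3!·2!·2! = 24 for the repeated letters gives 210.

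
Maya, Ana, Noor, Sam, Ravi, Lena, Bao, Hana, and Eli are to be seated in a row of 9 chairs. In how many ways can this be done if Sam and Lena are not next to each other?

There are 9! = 362880 arrangements in all. If Sam and Lena are adjacent, merging them into one block gives 2·(8)! = 80640 arrangements.
So 362880 − 80640 = 282240 arrangements keep them apart.

282240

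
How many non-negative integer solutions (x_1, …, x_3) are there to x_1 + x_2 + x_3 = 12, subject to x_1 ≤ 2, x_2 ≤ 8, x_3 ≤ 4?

By stars and bars, unrestricted non-negative solutions to x_1+…+x_3 = 12 number C(12+2,2) = 91.
Subtract solutions that violate a single cap (substitute x_i' = x_i − (cap_i+1)): x_1 ≥ 3 gives C(11,2) = 55; x_2 ≥ 9 gives C(5,2) = 10; x_3 ≥ 5 gives C(9,2) = 36. Together 101.
Add back pairs where two caps are both exceeded: 1 + 15 + 0 = 16.
By inclusion–exclusion the count is 91 − 101 + 16 = 6.

6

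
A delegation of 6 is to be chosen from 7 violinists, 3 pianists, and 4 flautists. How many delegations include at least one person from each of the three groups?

Unrestricted: C(14,6) = 3003 ways to pick any 6 of the 14.
Selections missing a whole group: no violinists → C(7,6) = 7; no pianists → C(11,6) = 462; no flautists → C(10,6) = 210.
Add back selections omitting two groups (i.e. drawn from a single group): C(7,6) + C(3,6) + C(4,6) = 7.
By inclusion–exclusion: 3003 − 679 + 7 = 2331.

2331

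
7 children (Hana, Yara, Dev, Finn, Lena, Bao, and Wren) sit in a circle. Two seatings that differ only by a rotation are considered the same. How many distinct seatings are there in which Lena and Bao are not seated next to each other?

480

All circular seatings of 7 people number (6)! = 720.
Those with Lena next to Bao: fuse the pair into one unit and seat 6 units around a circle — 2·(5)! = 240.
Subtracting, 720 − 240 = 480.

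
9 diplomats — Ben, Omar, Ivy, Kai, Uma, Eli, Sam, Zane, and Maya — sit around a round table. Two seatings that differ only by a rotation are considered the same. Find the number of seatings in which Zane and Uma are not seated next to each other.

Without the restriction there are (8)! = 40320 seatings.
Seatings with Zane beside Uma: treat them as a block with 2 internal orders, giving 2 × (7)! = 10080.
Subtracting, 40320 − 10080 = 30240.

30240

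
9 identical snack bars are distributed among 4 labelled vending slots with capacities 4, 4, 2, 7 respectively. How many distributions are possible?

70

By stars and bars, unrestricted non-negative solutions to x_1+…+x_4 = 9 number C(9+3,3) = 220.
Subtract solutions that violate a single cap (substitute x_i' = x_i − (cap_i+1)): x_1 ≥ 5 gives C(7,3) = 35; x_2 ≥ 5 gives C(7,3) = 35; x_3 ≥ 3 gives C(9,3) = 84; x_4 ≥ 8 gives C(4,3) = 4. Together 158.
Add back pairs where two caps are both exceeded: 0 + 4 + 0 + 4 + 0 + 0 = 8.
By inclusion–exclusion the count is 220 − 158 + 8 = 70.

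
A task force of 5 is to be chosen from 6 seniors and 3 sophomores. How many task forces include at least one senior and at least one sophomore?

120

Total 5-person selections from all 9: C(9,5) = 126.
Selections missing a whole group: no seniors → C(3,5) = 0; no sophomores → C(6,5) = 6.
Both groups omitted at once is impossible, so 126 − 6 = 120.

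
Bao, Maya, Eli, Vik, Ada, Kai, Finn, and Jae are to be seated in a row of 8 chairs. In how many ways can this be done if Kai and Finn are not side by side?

30240

Of the 8! = 40320 arrangements, those with Kai and Finn adjacent number 2 × 7! = 10080 (treat the pair as a block with 2 internal orders).
Complementary counting: 40320 − 10080 = 30240.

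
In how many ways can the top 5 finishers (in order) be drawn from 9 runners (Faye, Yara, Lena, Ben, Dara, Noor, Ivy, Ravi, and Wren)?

15120

There are 9 choices for 1st place, 8 for 2nd, and so on down to 5 for position 5.
That gives 9 × 8 × 7 × 6 × 5 = 15120.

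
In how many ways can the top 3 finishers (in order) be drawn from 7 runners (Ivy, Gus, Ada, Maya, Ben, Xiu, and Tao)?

This is an ordered selection of 3 from 7: P(7,3).
That gives 7 × 6 × 5 = 210.

210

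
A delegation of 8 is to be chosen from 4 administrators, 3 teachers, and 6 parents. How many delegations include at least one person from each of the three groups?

Total 8-person selections from all 13: C(13,8) = 1287.
Subtract selections that omit an entire group: no administrators → C(9,8) = 9; no teachers → C(10,8) = 45; no parents → C(7,8) = 0.
Add back selections omitting two groups (i.e. drawn from a single group): C(4,8) + C(3,8) + C(6,8) = 0.
By inclusion–exclusion: 1287 − 54 + 0 = 1233.

1233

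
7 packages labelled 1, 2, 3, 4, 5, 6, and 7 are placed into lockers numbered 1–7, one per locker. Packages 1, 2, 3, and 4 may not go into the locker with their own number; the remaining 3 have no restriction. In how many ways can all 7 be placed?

Let Aᵢ (for 1 ≤ i ≤ 4) be the placements that put package i in its forbidden locker. Any j of these fix j positions, leaving (7−j)! ways to fill the rest, and there are C(4,j) ways to pick which j.
By inclusion–exclusion, the number of valid placements is Σ_{j=0}^{4} (−1)^j C(4,j)·(7−j)!.
Computing: 5040 − 2880 + 720 − 96 + 6 = 2790.

2790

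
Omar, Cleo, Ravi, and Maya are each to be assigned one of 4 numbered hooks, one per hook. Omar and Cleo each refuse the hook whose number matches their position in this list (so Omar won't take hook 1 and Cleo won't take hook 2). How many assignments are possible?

14

Let Aᵢ (for i ∈ {1, 2}) be the placements that put person i in their forbidden hook. Any j of these fix j positions, leaving (4−j)! ways to fill the rest, and there are C(2,j) ways to pick which j.
By inclusion–exclusion, the number of valid placements is Σ_{j=0}^{2} (−1)^j C(2,j)·(4−j)!.
Computing: 24 − 12 + 2 = 14.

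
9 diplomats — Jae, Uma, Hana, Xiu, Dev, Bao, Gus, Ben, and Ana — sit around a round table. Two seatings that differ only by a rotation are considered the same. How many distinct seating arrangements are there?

Seat Jae anywhere (absorbing the rotational symmetry), then permute the other 8: (8)! = 40320.

40320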